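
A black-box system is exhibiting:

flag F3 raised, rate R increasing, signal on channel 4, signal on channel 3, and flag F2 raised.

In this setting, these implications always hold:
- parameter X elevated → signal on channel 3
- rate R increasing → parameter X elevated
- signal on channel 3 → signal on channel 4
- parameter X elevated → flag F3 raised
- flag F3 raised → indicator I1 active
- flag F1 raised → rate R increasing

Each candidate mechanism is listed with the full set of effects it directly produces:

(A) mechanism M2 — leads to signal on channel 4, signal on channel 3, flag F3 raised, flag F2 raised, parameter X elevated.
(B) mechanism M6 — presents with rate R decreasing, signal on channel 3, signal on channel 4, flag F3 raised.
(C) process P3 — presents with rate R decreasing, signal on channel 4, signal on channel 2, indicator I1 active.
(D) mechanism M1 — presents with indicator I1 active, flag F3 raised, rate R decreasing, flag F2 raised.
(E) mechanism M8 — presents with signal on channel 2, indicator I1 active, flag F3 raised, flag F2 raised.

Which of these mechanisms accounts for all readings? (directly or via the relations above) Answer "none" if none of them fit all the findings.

Testing each hypothesis:
(A) mechanism M2 — does not account for rate R increasing
(B) mechanism M6 — flag F3 raised match; rate R increasing miss; signal on channel 4 match; signal on channel 3 match; flag F2 raised miss
(C) process P3 — fails on flag F3 raised, rate R increasing, signal on channel 3, flag F2 raised (predicts rate R decreasing, not rate R increasing)
(D) mechanism M1 — fails on rate R increasing, signal on channel 4, signal on channel 3 (predicts rate R decreasing, not rate R increasing)
(E) mechanism M8 — flag F3 raised match; rate R increasing miss; signal on channel 4 miss; signal on channel 3 miss; flag F2 raised match
None of the listed candidates fits everything.

none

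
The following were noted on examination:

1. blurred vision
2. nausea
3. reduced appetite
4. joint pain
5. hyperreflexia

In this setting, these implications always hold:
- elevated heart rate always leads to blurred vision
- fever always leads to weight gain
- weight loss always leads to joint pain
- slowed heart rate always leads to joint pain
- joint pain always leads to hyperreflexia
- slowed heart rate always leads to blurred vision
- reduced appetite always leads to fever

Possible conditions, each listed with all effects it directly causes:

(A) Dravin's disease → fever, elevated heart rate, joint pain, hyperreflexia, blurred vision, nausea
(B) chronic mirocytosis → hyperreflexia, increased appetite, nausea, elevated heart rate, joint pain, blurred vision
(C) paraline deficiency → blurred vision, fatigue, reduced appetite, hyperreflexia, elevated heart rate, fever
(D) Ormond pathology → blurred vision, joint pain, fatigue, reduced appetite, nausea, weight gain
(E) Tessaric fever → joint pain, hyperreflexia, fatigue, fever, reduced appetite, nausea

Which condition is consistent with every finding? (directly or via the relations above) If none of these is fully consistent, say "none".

D

Checking each candidate against the observations:
(A) Dravin's disease — blurred vision yes; nausea yes; reduced appetite NO; joint pain yes; hyperreflexia yes
(B) chronic mirocytosis — fails on reduced appetite (predicts increased appetite, not reduced appetite)
(C) paraline deficiency — does not account for nausea, joint pain
(D) Ormond pathology — blurred vision yes; nausea yes; reduced appetite yes; joint pain yes; hyperreflexia yes (via joint pain → hyperreflexia)
(E) Tessaric fever — does not account for blurred vision
(D) alone accounts for all the evidence.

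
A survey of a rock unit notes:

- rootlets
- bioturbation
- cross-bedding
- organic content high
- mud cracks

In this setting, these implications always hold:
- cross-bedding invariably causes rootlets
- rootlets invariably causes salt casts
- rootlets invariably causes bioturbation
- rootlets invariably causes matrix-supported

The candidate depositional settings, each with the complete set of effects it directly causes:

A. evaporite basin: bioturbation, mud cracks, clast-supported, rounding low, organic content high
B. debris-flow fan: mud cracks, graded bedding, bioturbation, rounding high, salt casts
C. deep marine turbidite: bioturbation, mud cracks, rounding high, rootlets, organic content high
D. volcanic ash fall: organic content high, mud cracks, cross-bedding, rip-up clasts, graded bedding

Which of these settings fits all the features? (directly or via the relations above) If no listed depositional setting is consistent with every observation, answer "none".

Per-candidate check:
(A) evaporite basin — rootlets ✗; bioturbation ✓; cross-bedding ✗; organic content high ✓; mud cracks ✓
(B) debris-flow fan — rootlets ✗; bioturbation ✓; cross-bedding ✗; organic content high ✗; mud cracks ✓
(C) deep marine turbidite — does not account for cross-bedding
(D) volcanic ash fall — accounts for every observation (rootlets by cross-bedding → rootlets)
Only (D) is consistent with every observation.

D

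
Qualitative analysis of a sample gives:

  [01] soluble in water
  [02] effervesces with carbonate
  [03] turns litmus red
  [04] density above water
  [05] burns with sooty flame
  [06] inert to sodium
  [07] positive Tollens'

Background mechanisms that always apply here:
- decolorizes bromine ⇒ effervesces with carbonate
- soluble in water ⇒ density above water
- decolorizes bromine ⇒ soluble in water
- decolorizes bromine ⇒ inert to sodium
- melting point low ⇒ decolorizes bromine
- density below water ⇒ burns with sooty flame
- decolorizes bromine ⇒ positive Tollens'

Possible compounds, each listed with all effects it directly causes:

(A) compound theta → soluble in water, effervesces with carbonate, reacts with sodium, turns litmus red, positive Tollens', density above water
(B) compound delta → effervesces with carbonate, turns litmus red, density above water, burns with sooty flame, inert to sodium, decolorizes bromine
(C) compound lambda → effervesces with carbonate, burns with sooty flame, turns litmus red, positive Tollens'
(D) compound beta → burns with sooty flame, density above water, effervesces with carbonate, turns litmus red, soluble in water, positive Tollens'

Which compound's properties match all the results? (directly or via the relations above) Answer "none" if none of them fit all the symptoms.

Checking each candidate against the observations:
(A) compound theta — soluble in water +; effervesces with carbonate +; turns litmus red +; density above water +; burns with sooty flame -; inert to sodium -; positive Tollens' +
(B) compound delta — accounts for every observation (soluble in water via decolorizes bromine → soluble in water)
(C) compound lambda — does not account for soluble in water, density above water, inert to sodium
(D) compound beta — soluble in water +; effervesces with carbonate +; turns litmus red +; density above water +; burns with sooty flame +; inert to sodium -; positive Tollens' +
Only (B) is consistent with every observation.

B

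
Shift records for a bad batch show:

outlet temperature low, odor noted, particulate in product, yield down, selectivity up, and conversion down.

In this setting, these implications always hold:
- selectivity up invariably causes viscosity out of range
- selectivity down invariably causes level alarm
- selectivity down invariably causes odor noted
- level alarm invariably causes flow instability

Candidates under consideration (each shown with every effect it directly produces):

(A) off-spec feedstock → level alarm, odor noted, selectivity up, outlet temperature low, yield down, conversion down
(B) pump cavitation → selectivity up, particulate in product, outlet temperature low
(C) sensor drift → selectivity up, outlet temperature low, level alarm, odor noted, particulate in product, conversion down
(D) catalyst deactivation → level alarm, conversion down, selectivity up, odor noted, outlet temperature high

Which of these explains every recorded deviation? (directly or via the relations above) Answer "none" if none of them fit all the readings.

none

Per-candidate check:
(A) off-spec feedstock — outlet temperature low +; odor noted +; particulate in product -; yield down +; selectivity up +; conversion down +
(B) pump cavitation — does not account for odor noted, yield down, conversion down
(C) sensor drift — does not account for yield down
(D) catalyst deactivation — outlet temperature low -; odor noted +; particulate in product -; yield down -; selectivity up +; conversion down +
None of the listed candidates fits everything.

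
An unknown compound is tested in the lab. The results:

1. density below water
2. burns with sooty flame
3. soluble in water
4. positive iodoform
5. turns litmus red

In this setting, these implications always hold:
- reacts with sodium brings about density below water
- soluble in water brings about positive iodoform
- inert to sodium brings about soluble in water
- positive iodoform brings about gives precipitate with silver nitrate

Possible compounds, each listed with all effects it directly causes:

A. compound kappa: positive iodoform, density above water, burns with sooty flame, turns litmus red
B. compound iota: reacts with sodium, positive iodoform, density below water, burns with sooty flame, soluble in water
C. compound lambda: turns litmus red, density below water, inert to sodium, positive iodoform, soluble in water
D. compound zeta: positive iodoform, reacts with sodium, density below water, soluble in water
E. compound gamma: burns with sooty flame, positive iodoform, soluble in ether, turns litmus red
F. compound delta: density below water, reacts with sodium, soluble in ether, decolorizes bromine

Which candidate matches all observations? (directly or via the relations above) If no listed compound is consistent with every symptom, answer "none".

For each candidate, compare predicted effects to what was observed:
(A) compound kappa — density below water NO; burns with sooty flame yes; soluble in water NO; positive iodoform yes; turns litmus red yes
(B) compound iota — density below water yes; burns with sooty flame yes; soluble in water yes; positive iodoform yes; turns litmus red NO
(C) compound lambda — density below water yes; burns with sooty flame NO; soluble in water yes; positive iodoform yes; turns litmus red yes
(D) compound zeta — density below water yes; burns with sooty flame NO; soluble in water yes; positive iodoform yes; turns litmus red NO
(E) compound gamma — density below water NO; burns with sooty flame yes; soluble in water NO; positive iodoform yes; turns litmus red yes
(F) compound delta — density below water yes; burns with sooty flame NO; soluble in water NO; positive iodoform NO; turns litmus red NO
No candidate is consistent with all observations.

none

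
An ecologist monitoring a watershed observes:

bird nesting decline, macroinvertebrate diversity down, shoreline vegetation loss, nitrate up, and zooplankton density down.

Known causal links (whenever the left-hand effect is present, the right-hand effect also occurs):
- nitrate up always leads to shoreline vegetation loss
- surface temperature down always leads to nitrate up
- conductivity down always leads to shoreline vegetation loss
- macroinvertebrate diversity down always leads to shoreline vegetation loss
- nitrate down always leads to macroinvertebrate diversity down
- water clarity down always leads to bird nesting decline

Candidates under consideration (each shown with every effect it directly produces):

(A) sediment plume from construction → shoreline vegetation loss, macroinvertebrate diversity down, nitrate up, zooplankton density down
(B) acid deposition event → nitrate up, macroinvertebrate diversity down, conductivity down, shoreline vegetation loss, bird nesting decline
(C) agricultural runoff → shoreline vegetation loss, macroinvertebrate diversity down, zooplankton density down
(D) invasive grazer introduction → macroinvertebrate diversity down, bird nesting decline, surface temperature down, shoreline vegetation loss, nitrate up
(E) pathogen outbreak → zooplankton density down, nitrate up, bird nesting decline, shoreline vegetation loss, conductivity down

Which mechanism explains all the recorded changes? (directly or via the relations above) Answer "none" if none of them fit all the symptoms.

Testing each hypothesis:
(A) sediment plume from construction — does not account for bird nesting decline
(B) acid deposition event — does not account for zooplankton density down
(C) agricultural runoff — does not account for bird nesting decline, nitrate up
(D) invasive grazer introduction — bird nesting decline ✓; macroinvertebrate diversity down ✓; shoreline vegetation loss ✓; nitrate up ✓; zooplankton density down ✗
(E) pathogen outbreak — bird nesting decline ✓; macroinvertebrate diversity down ✗; shoreline vegetation loss ✓; nitrate up ✓; zooplankton density down ✓
None of the listed candidates fits everything.

none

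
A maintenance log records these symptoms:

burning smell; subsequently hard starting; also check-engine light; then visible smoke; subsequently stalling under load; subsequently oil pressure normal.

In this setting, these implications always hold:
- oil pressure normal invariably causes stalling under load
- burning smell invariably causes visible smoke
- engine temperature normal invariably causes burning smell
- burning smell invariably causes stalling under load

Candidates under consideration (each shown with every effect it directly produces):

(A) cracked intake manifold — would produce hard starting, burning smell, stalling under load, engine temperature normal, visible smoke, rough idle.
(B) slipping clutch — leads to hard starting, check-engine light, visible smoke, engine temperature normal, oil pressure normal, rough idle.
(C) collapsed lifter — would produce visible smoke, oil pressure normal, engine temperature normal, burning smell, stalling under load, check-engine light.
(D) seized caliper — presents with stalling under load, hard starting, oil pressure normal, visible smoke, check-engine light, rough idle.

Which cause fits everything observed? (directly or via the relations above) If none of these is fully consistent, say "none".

B

Testing each hypothesis:
(A) cracked intake manifold — burning smell +; hard starting +; check-engine light -; visible smoke +; stalling under load +; oil pressure normal -
(B) slipping clutch — burning smell + (via engine temperature normal → burning smell); hard starting +; check-engine light +; visible smoke +; stalling under load + (via oil pressure normal → stalling under load); oil pressure normal +
(C) collapsed lifter — burning smell +; hard starting -; check-engine light +; visible smoke +; stalling under load +; oil pressure normal +
(D) seized caliper — does not account for burning smell
(B) is the only candidate with no mismatches.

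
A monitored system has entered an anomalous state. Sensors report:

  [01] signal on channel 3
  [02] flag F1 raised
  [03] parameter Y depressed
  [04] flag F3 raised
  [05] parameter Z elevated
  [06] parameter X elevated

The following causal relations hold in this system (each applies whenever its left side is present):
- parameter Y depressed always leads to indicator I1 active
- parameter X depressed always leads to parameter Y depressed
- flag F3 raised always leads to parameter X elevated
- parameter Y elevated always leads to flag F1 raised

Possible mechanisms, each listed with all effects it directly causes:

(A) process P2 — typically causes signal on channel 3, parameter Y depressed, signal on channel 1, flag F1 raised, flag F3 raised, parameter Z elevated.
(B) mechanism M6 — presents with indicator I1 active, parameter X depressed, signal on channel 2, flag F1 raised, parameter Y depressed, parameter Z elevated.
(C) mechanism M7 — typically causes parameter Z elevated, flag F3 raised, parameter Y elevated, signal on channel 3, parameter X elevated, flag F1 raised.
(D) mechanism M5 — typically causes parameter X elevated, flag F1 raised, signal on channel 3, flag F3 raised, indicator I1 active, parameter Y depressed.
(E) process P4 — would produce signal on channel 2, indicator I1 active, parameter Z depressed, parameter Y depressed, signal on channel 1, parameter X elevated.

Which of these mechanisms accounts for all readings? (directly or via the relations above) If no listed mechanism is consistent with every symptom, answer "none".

For each candidate, compare predicted effects to what was observed:
(A) process P2 — signal on channel 3 yes; flag F1 raised yes; parameter Y depressed yes; flag F3 raised yes; parameter Z elevated yes; parameter X elevated yes (by flag F3 raised → parameter X elevated)
(B) mechanism M6 — fails on signal on channel 3, flag F3 raised, parameter X elevated (predicts parameter X depressed, not parameter X elevated)
(C) mechanism M7 — signal on channel 3 yes; flag F1 raised yes; parameter Y depressed NO; flag F3 raised yes; parameter Z elevated yes; parameter X elevated yes
(D) mechanism M5 — signal on channel 3 yes; flag F1 raised yes; parameter Y depressed yes; flag F3 raised yes; parameter Z elevated NO; parameter X elevated yes
(E) process P4 — signal on channel 3 NO; flag F1 raised NO; parameter Y depressed yes; flag F3 raised NO; parameter Z elevated NO; parameter X elevated yes
(A) alone accounts for all the evidence.

A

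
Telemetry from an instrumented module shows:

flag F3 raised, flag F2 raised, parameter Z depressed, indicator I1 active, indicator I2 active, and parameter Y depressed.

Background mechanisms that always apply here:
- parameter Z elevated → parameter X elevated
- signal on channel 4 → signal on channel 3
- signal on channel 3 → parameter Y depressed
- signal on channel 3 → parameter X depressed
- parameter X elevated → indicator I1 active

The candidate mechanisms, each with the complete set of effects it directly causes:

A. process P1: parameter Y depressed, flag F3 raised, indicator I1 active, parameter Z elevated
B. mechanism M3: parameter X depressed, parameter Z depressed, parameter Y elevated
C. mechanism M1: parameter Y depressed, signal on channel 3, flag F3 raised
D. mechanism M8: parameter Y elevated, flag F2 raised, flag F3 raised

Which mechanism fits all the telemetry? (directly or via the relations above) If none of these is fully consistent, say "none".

Testing each hypothesis:
(A) process P1 — flag F3 raised match; flag F2 raised miss; parameter Z depressed miss; indicator I1 active match; indicator I2 active miss; parameter Y depressed match
(B) mechanism M3 — flag F3 raised miss; flag F2 raised miss; parameter Z depressed match; indicator I1 active miss; indicator I2 active miss; parameter Y depressed miss
(C) mechanism M1 — flag F3 raised match; flag F2 raised miss; parameter Z depressed miss; indicator I1 active miss; indicator I2 active miss; parameter Y depressed match
(D) mechanism M8 — fails on parameter Z depressed, indicator I1 active, indicator I2 active, parameter Y depressed (predicts parameter Y elevated, not parameter Y depressed)
Every candidate fails on at least one observation.

none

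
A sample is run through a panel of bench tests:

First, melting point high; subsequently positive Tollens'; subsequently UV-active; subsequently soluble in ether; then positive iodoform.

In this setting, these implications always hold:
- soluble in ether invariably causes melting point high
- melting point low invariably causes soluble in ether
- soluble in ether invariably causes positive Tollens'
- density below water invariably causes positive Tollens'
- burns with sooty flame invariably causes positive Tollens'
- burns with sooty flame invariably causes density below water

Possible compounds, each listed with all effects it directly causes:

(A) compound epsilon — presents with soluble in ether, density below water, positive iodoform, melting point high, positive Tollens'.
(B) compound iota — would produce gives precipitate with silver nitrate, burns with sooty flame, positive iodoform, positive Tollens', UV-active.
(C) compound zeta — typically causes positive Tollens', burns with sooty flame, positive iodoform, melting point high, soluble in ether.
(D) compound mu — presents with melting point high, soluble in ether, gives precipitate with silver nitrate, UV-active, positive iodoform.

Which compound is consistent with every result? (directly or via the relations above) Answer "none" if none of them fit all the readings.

D

For each candidate, compare predicted effects to what was observed:
(A) compound epsilon — melting point high match; positive Tollens' match; UV-active miss; soluble in ether match; positive iodoform match
(B) compound iota — does not account for melting point high, soluble in ether
(C) compound zeta — melting point high match; positive Tollens' match; UV-active miss; soluble in ether match; positive iodoform match
(D) compound mu — melting point high match; positive Tollens' match (by soluble in ether → positive Tollens'); UV-active match; soluble in ether match; positive iodoform match
Only (D) is consistent with every observation.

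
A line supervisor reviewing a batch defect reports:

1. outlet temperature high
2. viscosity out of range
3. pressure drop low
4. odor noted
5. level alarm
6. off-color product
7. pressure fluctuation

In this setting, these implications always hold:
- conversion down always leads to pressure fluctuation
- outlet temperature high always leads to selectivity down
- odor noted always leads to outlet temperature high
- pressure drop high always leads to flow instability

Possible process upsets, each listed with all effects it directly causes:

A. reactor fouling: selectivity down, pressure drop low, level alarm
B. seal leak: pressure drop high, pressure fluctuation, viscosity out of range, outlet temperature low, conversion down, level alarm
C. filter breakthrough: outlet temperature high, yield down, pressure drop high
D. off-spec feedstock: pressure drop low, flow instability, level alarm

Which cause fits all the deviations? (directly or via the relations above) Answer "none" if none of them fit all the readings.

none

Per-candidate check:
(A) reactor fouling — outlet temperature high NO; viscosity out of range NO; pressure drop low yes; odor noted NO; level alarm yes; off-color product NO; pressure fluctuation NO
(B) seal leak — outlet temperature high NO; viscosity out of range yes; pressure drop low NO; odor noted NO; level alarm yes; off-color product NO; pressure fluctuation yes
(C) filter breakthrough — fails on viscosity out of range, pressure drop low, odor noted, level alarm, off-color product, pressure fluctuation (predicts pressure drop high, not pressure drop low)
(D) off-spec feedstock — does not account for outlet temperature high, viscosity out of range, odor noted, off-color product, pressure fluctuation
No candidate is consistent with all observations.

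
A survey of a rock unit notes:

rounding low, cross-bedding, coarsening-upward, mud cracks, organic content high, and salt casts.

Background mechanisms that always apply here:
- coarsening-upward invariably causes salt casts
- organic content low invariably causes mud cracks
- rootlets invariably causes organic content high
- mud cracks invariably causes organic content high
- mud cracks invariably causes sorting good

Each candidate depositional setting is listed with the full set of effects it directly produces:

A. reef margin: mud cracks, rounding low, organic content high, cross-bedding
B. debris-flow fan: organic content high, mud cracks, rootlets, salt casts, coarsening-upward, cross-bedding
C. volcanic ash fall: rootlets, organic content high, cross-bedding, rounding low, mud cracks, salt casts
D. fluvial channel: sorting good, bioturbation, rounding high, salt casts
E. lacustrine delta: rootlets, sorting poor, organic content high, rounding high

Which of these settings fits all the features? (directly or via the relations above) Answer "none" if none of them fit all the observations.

none

For each candidate, compare predicted effects to what was observed:
(A) reef margin — does not account for coarsening-upward, salt casts
(B) debris-flow fan — does not account for rounding low
(C) volcanic ash fall — rounding low match; cross-bedding match; coarsening-upward miss; mud cracks match; organic content high match; salt casts match
(D) fluvial channel — rounding low miss; cross-bedding miss; coarsening-upward miss; mud cracks miss; organic content high miss; salt casts match
(E) lacustrine delta — fails on rounding low, cross-bedding, coarsening-upward, mud cracks, salt casts (predicts rounding high, not rounding low)
Every candidate fails on at least one observation.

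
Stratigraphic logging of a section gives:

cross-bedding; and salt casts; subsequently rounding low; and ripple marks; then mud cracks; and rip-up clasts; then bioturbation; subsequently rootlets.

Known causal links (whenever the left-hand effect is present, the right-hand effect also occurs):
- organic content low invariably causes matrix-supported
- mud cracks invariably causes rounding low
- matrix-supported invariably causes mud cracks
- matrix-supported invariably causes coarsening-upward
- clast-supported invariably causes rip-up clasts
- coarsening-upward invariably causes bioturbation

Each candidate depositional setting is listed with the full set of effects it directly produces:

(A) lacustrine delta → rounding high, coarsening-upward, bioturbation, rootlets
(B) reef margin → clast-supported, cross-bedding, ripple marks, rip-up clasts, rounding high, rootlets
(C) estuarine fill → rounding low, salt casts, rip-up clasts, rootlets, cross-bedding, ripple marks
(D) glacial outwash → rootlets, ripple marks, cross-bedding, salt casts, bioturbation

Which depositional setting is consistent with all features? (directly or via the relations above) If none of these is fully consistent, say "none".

none

Testing each hypothesis:
(A) lacustrine delta — fails on cross-bedding, salt casts, rounding low, ripple marks, mud cracks, rip-up clasts (predicts rounding high, not rounding low)
(B) reef margin — cross-bedding match; salt casts miss; rounding low miss; ripple marks match; mud cracks miss; rip-up clasts match; bioturbation miss; rootlets match
(C) estuarine fill — does not account for mud cracks, bioturbation
(D) glacial outwash — cross-bedding match; salt casts match; rounding low miss; ripple marks match; mud cracks miss; rip-up clasts miss; bioturbation match; rootlets match
Every candidate fails on at least one observation.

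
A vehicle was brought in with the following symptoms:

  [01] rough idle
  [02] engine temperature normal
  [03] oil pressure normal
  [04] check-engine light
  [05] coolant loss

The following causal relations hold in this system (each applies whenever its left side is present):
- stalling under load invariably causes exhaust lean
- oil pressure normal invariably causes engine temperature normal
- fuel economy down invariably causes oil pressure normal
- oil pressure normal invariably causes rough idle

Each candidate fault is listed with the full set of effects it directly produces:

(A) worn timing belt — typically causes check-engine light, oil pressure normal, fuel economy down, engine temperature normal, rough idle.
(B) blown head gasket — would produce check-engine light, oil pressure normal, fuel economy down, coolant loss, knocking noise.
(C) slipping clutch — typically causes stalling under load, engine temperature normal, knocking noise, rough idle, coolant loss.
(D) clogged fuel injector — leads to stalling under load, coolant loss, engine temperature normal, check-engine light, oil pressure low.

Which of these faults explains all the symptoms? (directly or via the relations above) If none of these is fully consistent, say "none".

Per-candidate check:
(A) worn timing belt — rough idle ✓; engine temperature normal ✓; oil pressure normal ✓; check-engine light ✓; coolant loss ✗
(B) blown head gasket — rough idle ✓ (through oil pressure normal → rough idle); engine temperature normal ✓ (through oil pressure normal → engine temperature normal); oil pressure normal ✓; check-engine light ✓; coolant loss ✓
(C) slipping clutch — does not account for oil pressure normal, check-engine light
(D) clogged fuel injector — rough idle ✗; engine temperature normal ✓; oil pressure normal ✗; check-engine light ✓; coolant loss ✓
(B) is the only candidate with no mismatches.

B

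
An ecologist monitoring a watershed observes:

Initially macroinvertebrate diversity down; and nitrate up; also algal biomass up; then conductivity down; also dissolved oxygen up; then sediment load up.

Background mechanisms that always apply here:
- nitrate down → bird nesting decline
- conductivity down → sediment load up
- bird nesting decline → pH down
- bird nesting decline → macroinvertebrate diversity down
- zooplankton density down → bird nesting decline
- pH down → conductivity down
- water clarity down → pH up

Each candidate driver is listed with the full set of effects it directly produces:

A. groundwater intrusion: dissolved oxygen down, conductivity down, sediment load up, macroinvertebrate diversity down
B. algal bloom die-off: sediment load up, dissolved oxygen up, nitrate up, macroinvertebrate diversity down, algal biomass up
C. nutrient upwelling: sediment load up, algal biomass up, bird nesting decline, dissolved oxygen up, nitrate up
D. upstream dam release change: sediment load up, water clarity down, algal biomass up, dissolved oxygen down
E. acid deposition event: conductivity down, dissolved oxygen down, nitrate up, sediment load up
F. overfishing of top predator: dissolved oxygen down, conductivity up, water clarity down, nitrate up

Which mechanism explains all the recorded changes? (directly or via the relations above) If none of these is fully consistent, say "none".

Checking each candidate against the observations:
(A) groundwater intrusion — macroinvertebrate diversity down ✓; nitrate up ✗; algal biomass up ✗; conductivity down ✓; dissolved oxygen up ✗; sediment load up ✓
(B) algal bloom die-off — macroinvertebrate diversity down ✓; nitrate up ✓; algal biomass up ✓; conductivity down ✗; dissolved oxygen up ✓; sediment load up ✓
(C) nutrient upwelling — macroinvertebrate diversity down ✓ (through bird nesting decline → macroinvertebrate diversity down); nitrate up ✓; algal biomass up ✓; conductivity down ✓ (through bird nesting decline → pH down → conductivity down); dissolved oxygen up ✓; sediment load up ✓
(D) upstream dam release change — macroinvertebrate diversity down ✗; nitrate up ✗; algal biomass up ✓; conductivity down ✗; dissolved oxygen up ✗; sediment load up ✓
(E) acid deposition event — fails on macroinvertebrate diversity down, algal biomass up, dissolved oxygen up (predicts dissolved oxygen down, not dissolved oxygen up)
(F) overfishing of top predator — macroinvertebrate diversity down ✗; nitrate up ✓; algal biomass up ✗; conductivity down ✗; dissolved oxygen up ✗; sediment load up ✗
(C) is the only candidate with no mismatches.

C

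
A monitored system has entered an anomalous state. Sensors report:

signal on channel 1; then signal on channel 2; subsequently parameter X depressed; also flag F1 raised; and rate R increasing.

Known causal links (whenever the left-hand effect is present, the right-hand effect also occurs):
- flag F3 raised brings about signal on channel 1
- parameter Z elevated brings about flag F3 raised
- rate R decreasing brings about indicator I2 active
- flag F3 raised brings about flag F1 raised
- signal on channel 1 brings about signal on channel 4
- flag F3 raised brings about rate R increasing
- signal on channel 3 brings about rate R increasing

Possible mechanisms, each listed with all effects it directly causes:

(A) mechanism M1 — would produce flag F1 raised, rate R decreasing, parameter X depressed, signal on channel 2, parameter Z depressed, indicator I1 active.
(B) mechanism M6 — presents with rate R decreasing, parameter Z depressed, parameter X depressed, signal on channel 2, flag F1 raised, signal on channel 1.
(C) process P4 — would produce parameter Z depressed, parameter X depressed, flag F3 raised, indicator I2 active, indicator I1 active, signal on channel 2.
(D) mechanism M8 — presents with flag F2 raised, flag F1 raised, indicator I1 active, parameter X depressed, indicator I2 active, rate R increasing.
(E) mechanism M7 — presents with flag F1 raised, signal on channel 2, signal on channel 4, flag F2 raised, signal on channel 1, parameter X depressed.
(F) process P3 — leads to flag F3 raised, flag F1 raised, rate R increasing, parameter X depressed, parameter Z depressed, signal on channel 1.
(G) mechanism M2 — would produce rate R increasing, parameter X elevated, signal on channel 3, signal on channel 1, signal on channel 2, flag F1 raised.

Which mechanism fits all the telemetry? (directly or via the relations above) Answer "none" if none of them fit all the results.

Per-candidate check:
(A) mechanism M1 — signal on channel 1 ✗; signal on channel 2 ✓; parameter X depressed ✓; flag F1 raised ✓; rate R increasing ✗
(B) mechanism M6 — signal on channel 1 ✓; signal on channel 2 ✓; parameter X depressed ✓; flag F1 raised ✓; rate R increasing ✗
(C) process P4 — signal on channel 1 ✓ (through flag F3 raised → signal on channel 1); signal on channel 2 ✓; parameter X depressed ✓; flag F1 raised ✓ (through flag F3 raised → flag F1 raised); rate R increasing ✓ (through flag F3 raised → rate R increasing)
(D) mechanism M8 — signal on channel 1 ✗; signal on channel 2 ✗; parameter X depressed ✓; flag F1 raised ✓; rate R increasing ✓
(E) mechanism M7 — signal on channel 1 ✓; signal on channel 2 ✓; parameter X depressed ✓; flag F1 raised ✓; rate R increasing ✗
(F) process P3 — signal on channel 1 ✓; signal on channel 2 ✗; parameter X depressed ✓; flag F1 raised ✓; rate R increasing ✓
(G) mechanism M2 — fails on parameter X depressed (predicts parameter X elevated, not parameter X depressed)
(C) alone accounts for all the evidence.

C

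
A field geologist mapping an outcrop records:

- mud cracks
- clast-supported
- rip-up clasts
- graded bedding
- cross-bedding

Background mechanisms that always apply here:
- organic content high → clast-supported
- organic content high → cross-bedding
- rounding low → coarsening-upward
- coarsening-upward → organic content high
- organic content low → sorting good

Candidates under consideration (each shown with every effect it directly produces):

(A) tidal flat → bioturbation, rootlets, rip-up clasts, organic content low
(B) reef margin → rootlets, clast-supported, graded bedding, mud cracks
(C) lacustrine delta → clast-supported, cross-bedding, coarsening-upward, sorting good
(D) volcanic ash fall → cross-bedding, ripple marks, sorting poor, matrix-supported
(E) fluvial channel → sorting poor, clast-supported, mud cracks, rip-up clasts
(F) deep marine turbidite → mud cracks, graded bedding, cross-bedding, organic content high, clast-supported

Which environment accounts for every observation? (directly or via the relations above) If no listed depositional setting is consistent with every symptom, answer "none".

none

Checking each candidate against the observations:
(A) tidal flat — mud cracks NO; clast-supported NO; rip-up clasts yes; graded bedding NO; cross-bedding NO
(B) reef margin — does not account for rip-up clasts, cross-bedding
(C) lacustrine delta — mud cracks NO; clast-supported yes; rip-up clasts NO; graded bedding NO; cross-bedding yes
(D) volcanic ash fall — fails on mud cracks, clast-supported, rip-up clasts, graded bedding (predicts matrix-supported, not clast-supported)
(E) fluvial channel — mud cracks yes; clast-supported yes; rip-up clasts yes; graded bedding NO; cross-bedding NO
(F) deep marine turbidite — does not account for rip-up clasts
No candidate is consistent with all observations.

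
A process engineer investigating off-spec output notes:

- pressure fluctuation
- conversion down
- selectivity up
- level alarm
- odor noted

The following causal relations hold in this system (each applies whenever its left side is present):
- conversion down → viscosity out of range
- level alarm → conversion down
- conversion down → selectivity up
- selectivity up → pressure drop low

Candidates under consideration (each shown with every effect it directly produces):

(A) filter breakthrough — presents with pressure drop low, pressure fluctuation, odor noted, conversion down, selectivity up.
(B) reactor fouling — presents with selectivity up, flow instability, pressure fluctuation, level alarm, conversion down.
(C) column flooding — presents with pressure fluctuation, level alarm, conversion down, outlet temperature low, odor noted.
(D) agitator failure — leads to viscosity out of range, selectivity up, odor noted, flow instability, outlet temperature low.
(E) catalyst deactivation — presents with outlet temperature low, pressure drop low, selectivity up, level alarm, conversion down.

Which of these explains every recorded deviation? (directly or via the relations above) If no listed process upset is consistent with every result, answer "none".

C

Checking each candidate against the observations:
(A) filter breakthrough — pressure fluctuation match; conversion down match; selectivity up match; level alarm miss; odor noted match
(B) reactor fouling — pressure fluctuation match; conversion down match; selectivity up match; level alarm match; odor noted miss
(C) column flooding — accounts for every observation (selectivity up via conversion down → selectivity up)
(D) agitator failure — does not account for pressure fluctuation, conversion down, level alarm
(E) catalyst deactivation — does not account for pressure fluctuation, odor noted
(C) alone accounts for all the evidence.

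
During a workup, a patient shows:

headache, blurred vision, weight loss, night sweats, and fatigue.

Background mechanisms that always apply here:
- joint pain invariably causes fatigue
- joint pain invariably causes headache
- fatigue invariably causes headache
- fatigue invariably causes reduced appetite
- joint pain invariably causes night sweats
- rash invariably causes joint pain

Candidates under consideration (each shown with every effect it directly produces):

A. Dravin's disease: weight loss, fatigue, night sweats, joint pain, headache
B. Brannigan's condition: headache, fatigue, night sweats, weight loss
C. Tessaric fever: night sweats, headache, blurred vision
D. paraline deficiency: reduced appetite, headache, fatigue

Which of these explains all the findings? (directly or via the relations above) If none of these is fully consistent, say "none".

none

Checking each candidate against the observations:
(A) Dravin's disease — headache ✓; blurred vision ✗; weight loss ✓; night sweats ✓; fatigue ✓
(B) Brannigan's condition — does not account for blurred vision
(C) Tessaric fever — does not account for weight loss, fatigue
(D) paraline deficiency — headache ✓; blurred vision ✗; weight loss ✗; night sweats ✗; fatigue ✓
Every candidate fails on at least one observation.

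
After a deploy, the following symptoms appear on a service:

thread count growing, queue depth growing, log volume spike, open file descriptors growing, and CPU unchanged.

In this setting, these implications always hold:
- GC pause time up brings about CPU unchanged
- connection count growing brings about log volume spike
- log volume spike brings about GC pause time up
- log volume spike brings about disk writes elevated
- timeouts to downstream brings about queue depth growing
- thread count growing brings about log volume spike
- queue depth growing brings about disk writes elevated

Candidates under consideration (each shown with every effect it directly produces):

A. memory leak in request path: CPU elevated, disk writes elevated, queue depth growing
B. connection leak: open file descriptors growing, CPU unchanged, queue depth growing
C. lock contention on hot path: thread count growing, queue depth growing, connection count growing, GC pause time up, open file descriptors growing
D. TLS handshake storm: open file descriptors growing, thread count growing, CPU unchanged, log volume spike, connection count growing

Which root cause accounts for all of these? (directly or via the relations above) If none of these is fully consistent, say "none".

Checking each candidate against the observations:
(A) memory leak in request path — thread count growing ✗; queue depth growing ✓; log volume spike ✗; open file descriptors growing ✗; CPU unchanged ✗
(B) connection leak — thread count growing ✗; queue depth growing ✓; log volume spike ✗; open file descriptors growing ✓; CPU unchanged ✓
(C) lock contention on hot path — accounts for every observation (log volume spike by connection count growing → log volume spike)
(D) TLS handshake storm — thread count growing ✓; queue depth growing ✗; log volume spike ✓; open file descriptors growing ✓; CPU unchanged ✓
Only (C) is consistent with every observation.

C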